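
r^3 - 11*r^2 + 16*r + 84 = (r - 7)*(r - 6)*(r + 2)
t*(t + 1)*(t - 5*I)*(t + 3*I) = t^4 + t^3 - 2*I*t^3 + 15*t^2 - 2*I*t^2 + 15*t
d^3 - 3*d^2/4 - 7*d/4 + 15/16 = (d - 3/2)*(d - 1/2)*(d + 5/4)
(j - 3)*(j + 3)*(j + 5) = j^3 + 5*j^2 - 9*j - 45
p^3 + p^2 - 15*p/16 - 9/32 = (p - 3/4)*(p + 1/4)*(p + 3/2)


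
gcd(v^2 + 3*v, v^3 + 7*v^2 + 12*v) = v^2 + 3*v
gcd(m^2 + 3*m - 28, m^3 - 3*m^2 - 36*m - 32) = 1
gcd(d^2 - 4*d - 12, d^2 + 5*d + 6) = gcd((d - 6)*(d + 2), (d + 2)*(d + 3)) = d + 2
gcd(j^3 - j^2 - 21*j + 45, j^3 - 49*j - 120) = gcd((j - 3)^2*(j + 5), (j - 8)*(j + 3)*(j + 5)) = j + 5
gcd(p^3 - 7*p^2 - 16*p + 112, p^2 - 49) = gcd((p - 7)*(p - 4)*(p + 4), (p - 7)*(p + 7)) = p - 7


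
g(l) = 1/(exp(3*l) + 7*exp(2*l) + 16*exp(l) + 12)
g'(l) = (-3*exp(3*l) - 14*exp(2*l) - 16*exp(l))/(exp(3*l) + 7*exp(2*l) + 16*exp(l) + 12)^2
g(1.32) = 0.00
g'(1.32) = -0.01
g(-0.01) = 0.03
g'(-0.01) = -0.03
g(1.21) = 0.01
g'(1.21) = -0.01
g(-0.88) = 0.05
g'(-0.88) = -0.02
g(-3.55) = 0.08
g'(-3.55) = -0.00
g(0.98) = 0.01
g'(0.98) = -0.01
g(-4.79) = 0.08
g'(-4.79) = -0.00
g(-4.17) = 0.08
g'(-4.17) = -0.00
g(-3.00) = 0.08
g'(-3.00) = -0.00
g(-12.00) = 0.08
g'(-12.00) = 0.00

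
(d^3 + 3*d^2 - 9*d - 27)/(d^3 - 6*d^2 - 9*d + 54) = (d + 3)/(d - 6)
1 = 1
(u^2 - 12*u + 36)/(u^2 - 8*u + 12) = (u - 6)/(u - 2)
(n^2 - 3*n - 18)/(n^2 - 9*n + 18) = (n + 3)/(n - 3)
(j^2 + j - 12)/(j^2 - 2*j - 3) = (j + 4)/(j + 1)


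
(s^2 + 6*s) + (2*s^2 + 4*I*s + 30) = 3*s^2 + 6*s + 4*I*s + 30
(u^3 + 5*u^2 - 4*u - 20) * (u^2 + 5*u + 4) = u^5 + 10*u^4 + 25*u^3 - 20*u^2 - 116*u - 80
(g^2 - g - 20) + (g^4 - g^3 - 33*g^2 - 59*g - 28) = g^4 - g^3 - 32*g^2 - 60*g - 48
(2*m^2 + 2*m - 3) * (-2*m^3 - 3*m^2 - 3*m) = -4*m^5 - 10*m^4 - 6*m^3 + 3*m^2 + 9*m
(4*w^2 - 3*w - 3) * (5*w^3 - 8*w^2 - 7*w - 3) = 20*w^5 - 47*w^4 - 19*w^3 + 33*w^2 + 30*w + 9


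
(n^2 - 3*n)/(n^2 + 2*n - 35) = n*(n - 3)/(n^2 + 2*n - 35)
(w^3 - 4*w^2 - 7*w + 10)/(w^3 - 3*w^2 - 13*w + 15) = (w + 2)/(w + 3)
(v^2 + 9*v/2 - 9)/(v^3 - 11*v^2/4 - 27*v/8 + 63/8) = 4*(v + 6)/(4*v^2 - 5*v - 21)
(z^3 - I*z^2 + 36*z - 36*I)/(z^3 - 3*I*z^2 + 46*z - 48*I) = (z - 6*I)/(z - 8*I)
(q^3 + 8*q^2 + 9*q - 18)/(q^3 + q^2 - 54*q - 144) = (q - 1)/(q - 8)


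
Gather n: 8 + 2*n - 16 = 2*n - 8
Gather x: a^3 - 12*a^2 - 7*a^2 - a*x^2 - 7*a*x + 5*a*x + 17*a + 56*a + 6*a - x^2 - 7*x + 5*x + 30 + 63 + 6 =a^3 - 19*a^2 + 79*a + x^2*(-a - 1) + x*(-2*a - 2) + 99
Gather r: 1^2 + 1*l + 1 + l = 2*l + 2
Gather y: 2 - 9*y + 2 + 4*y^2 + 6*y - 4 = 4*y^2 - 3*y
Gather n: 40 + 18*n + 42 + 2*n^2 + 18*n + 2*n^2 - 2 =4*n^2 + 36*n + 80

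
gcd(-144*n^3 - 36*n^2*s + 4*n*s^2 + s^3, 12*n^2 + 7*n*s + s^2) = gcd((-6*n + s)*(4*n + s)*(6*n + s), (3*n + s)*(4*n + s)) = 4*n + s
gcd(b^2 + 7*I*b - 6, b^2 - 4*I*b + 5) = b + I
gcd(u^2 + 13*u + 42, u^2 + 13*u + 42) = u^2 + 13*u + 42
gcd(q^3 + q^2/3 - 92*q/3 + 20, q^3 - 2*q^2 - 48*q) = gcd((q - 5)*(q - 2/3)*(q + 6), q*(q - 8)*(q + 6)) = q + 6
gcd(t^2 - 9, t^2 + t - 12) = t - 3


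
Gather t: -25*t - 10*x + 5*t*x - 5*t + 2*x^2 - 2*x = t*(5*x - 30) + 2*x^2 - 12*x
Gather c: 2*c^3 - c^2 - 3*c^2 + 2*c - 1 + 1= 2*c^3 - 4*c^2 + 2*c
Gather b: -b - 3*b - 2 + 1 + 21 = 20 - 4*b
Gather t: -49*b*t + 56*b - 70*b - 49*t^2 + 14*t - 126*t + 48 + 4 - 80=-14*b - 49*t^2 + t*(-49*b - 112) - 28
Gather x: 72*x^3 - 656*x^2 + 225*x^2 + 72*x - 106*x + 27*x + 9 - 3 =72*x^3 - 431*x^2 - 7*x + 6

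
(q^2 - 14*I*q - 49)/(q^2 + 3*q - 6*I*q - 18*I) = (q^2 - 14*I*q - 49)/(q^2 + q*(3 - 6*I) - 18*I)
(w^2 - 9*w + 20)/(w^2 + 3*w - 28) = (w - 5)/(w + 7)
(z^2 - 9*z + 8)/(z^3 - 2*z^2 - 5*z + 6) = (z - 8)/(z^2 - z - 6)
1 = 1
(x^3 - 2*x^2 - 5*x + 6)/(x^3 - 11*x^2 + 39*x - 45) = (x^2 + x - 2)/(x^2 - 8*x + 15)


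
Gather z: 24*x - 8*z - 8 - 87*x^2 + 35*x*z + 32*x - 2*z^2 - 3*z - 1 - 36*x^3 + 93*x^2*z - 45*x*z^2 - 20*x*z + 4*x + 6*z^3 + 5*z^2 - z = -36*x^3 - 87*x^2 + 60*x + 6*z^3 + z^2*(3 - 45*x) + z*(93*x^2 + 15*x - 12) - 9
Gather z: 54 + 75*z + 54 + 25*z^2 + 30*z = 25*z^2 + 105*z + 108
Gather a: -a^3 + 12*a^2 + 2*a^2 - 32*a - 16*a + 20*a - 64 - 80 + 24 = -a^3 + 14*a^2 - 28*a - 120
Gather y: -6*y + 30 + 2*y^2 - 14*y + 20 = 2*y^2 - 20*y + 50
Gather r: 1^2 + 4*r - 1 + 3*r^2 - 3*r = 3*r^2 + r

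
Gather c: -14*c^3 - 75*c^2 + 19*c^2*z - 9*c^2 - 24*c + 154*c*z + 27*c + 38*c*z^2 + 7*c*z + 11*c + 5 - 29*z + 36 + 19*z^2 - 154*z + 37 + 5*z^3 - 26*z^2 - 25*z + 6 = -14*c^3 + c^2*(19*z - 84) + c*(38*z^2 + 161*z + 14) + 5*z^3 - 7*z^2 - 208*z + 84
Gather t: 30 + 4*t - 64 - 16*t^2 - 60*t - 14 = -16*t^2 - 56*t - 48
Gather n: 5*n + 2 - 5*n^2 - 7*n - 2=-5*n^2 - 2*n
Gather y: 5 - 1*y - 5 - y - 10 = -2*y - 10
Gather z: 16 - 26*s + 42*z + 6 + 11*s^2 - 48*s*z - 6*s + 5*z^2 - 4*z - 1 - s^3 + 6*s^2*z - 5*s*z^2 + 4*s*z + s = -s^3 + 11*s^2 - 31*s + z^2*(5 - 5*s) + z*(6*s^2 - 44*s + 38) + 21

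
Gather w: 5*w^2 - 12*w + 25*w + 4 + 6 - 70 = 5*w^2 + 13*w - 60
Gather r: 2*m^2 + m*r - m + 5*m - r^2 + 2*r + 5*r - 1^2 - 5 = 2*m^2 + 4*m - r^2 + r*(m + 7) - 6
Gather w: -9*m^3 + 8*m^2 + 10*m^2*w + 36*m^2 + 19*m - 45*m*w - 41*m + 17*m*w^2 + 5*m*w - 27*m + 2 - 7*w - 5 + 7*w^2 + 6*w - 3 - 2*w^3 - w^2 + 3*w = -9*m^3 + 44*m^2 - 49*m - 2*w^3 + w^2*(17*m + 6) + w*(10*m^2 - 40*m + 2) - 6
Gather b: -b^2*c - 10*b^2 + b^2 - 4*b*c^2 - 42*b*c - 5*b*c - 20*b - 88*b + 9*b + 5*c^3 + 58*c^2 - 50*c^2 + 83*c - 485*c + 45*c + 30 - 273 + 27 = b^2*(-c - 9) + b*(-4*c^2 - 47*c - 99) + 5*c^3 + 8*c^2 - 357*c - 216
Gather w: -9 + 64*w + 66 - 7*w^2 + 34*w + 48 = -7*w^2 + 98*w + 105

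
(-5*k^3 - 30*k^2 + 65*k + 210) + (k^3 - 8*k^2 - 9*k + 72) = -4*k^3 - 38*k^2 + 56*k + 282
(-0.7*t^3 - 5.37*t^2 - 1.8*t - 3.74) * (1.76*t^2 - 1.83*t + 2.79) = -1.232*t^5 - 8.1702*t^4 + 4.7061*t^3 - 18.2707*t^2 + 1.8222*t - 10.4346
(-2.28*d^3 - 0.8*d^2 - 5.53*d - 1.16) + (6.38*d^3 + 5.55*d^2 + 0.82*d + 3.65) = 4.1*d^3 + 4.75*d^2 - 4.71*d + 2.49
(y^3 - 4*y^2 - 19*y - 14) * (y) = y^4 - 4*y^3 - 19*y^2 - 14*y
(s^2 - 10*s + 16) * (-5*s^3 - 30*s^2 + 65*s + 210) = -5*s^5 + 20*s^4 + 285*s^3 - 920*s^2 - 1060*s + 3360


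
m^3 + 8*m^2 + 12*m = m*(m + 2)*(m + 6)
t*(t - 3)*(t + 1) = t^3 - 2*t^2 - 3*t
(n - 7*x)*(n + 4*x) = n^2 - 3*n*x - 28*x^2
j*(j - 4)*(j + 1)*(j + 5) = j^4 + 2*j^3 - 19*j^2 - 20*j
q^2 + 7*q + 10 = (q + 2)*(q + 5)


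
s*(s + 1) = s^2 + s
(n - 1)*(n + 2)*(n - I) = n^3 + n^2 - I*n^2 - 2*n - I*n + 2*I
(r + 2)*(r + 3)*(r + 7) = r^3 + 12*r^2 + 41*r + 42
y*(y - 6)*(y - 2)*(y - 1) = y^4 - 9*y^3 + 20*y^2 - 12*y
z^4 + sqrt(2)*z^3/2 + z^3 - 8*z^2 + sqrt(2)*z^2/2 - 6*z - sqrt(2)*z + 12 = (z - 1)*(z + 2)*(z - 3*sqrt(2)/2)*(z + 2*sqrt(2))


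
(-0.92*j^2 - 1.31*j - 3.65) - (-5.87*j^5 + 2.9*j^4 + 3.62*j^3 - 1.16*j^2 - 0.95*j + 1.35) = 5.87*j^5 - 2.9*j^4 - 3.62*j^3 + 0.24*j^2 - 0.36*j - 5.0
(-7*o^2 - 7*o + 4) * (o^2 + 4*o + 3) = -7*o^4 - 35*o^3 - 45*o^2 - 5*o + 12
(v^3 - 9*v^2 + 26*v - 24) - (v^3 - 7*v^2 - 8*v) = -2*v^2 + 34*v - 24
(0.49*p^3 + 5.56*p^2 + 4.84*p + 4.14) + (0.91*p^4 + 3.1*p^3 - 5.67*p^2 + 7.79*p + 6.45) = 0.91*p^4 + 3.59*p^3 - 0.11*p^2 + 12.63*p + 10.59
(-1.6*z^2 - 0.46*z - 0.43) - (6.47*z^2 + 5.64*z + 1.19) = -8.07*z^2 - 6.1*z - 1.62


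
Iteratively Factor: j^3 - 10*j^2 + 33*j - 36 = (j - 3)*(j^2 - 7*j + 12) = (j - 3)^2*(j - 4)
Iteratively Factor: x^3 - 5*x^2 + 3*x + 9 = (x + 1)*(x^2 - 6*x + 9) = (x - 3)*(x + 1)*(x - 3)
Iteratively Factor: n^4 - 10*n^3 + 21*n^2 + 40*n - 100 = (n - 5)*(n^3 - 5*n^2 - 4*n + 20) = (n - 5)*(n + 2)*(n^2 - 7*n + 10) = (n - 5)^2*(n + 2)*(n - 2)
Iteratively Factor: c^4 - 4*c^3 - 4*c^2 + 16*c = (c - 2)*(c^3 - 2*c^2 - 8*c) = (c - 2)*(c + 2)*(c^2 - 4*c) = (c - 4)*(c - 2)*(c + 2)*(c)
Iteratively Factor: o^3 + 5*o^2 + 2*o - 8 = (o - 1)*(o^2 + 6*o + 8) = (o - 1)*(o + 2)*(o + 4)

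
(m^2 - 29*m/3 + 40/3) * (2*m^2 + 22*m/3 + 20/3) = 2*m^4 - 12*m^3 - 338*m^2/9 + 100*m/3 + 800/9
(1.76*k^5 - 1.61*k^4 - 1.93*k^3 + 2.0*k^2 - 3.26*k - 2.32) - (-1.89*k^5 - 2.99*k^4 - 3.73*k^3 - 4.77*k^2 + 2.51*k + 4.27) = 3.65*k^5 + 1.38*k^4 + 1.8*k^3 + 6.77*k^2 - 5.77*k - 6.59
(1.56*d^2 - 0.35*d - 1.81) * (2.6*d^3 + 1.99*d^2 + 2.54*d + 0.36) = 4.056*d^5 + 2.1944*d^4 - 1.4401*d^3 - 3.9293*d^2 - 4.7234*d - 0.6516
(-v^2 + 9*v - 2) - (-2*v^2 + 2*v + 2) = v^2 + 7*v - 4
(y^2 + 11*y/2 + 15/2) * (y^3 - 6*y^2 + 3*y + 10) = y^5 - y^4/2 - 45*y^3/2 - 37*y^2/2 + 155*y/2 + 75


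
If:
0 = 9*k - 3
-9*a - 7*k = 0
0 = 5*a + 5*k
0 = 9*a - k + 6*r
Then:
No Solution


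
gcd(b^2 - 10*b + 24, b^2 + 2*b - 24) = b - 4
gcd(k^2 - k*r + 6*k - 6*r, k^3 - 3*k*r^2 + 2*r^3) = -k + r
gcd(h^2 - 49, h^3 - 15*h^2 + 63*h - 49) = h - 7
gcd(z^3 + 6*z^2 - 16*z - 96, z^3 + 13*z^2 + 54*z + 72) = z^2 + 10*z + 24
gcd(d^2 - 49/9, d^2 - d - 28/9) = d - 7/3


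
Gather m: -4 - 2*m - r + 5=-2*m - r + 1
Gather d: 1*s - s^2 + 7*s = -s^2 + 8*s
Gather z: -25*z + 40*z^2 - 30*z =40*z^2 - 55*z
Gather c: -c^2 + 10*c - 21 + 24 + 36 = -c^2 + 10*c + 39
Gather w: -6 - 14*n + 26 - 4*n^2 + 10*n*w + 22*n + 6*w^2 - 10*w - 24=-4*n^2 + 8*n + 6*w^2 + w*(10*n - 10) - 4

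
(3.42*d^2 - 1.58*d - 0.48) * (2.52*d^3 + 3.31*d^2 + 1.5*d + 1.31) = 8.6184*d^5 + 7.3386*d^4 - 1.3094*d^3 + 0.5214*d^2 - 2.7898*d - 0.6288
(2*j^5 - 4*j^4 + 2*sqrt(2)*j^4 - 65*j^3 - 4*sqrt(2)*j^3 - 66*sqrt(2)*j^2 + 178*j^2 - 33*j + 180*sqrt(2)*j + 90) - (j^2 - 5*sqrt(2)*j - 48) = 2*j^5 - 4*j^4 + 2*sqrt(2)*j^4 - 65*j^3 - 4*sqrt(2)*j^3 - 66*sqrt(2)*j^2 + 177*j^2 - 33*j + 185*sqrt(2)*j + 138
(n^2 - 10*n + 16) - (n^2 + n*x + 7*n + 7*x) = -n*x - 17*n - 7*x + 16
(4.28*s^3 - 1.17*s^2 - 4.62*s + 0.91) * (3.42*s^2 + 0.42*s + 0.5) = 14.6376*s^5 - 2.2038*s^4 - 14.1518*s^3 + 0.5868*s^2 - 1.9278*s + 0.455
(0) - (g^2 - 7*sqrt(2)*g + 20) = -g^2 + 7*sqrt(2)*g - 20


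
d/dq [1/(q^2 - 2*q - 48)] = 2*(1 - q)/(-q^2 + 2*q + 48)^2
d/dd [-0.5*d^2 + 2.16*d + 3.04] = 2.16 - 1.0*d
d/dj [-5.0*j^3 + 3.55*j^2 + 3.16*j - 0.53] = -15.0*j^2 + 7.1*j + 3.16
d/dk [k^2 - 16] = 2*k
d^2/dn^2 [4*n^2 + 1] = 8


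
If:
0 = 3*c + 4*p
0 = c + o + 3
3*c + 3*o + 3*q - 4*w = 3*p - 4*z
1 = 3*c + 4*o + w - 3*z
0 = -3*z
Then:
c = w - 13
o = 10 - w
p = 39/4 - 3*w/4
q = 7*w/12 + 51/4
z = 0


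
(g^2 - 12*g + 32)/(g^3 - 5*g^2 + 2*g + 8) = (g - 8)/(g^2 - g - 2)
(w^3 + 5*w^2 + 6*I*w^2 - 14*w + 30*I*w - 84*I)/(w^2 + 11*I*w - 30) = (w^2 + 5*w - 14)/(w + 5*I)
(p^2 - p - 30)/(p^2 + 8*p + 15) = (p - 6)/(p + 3)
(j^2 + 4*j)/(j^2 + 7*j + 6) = j*(j + 4)/(j^2 + 7*j + 6)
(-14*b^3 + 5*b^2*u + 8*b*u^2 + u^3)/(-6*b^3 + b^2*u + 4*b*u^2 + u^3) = (7*b + u)/(3*b + u)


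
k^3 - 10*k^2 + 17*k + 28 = (k - 7)*(k - 4)*(k + 1)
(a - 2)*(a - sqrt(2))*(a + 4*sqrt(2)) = a^3 - 2*a^2 + 3*sqrt(2)*a^2 - 6*sqrt(2)*a - 8*a + 16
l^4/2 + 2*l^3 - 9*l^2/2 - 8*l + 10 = (l/2 + 1)*(l - 2)*(l - 1)*(l + 5)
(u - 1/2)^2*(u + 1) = u^3 - 3*u/4 + 1/4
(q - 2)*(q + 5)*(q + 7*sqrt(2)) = q^3 + 3*q^2 + 7*sqrt(2)*q^2 - 10*q + 21*sqrt(2)*q - 70*sqrt(2)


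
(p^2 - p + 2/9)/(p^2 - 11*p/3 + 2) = (p - 1/3)/(p - 3)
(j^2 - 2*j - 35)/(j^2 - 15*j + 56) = (j + 5)/(j - 8)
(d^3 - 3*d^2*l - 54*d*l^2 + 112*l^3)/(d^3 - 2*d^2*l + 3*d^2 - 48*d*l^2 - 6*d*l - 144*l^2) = (d^2 + 5*d*l - 14*l^2)/(d^2 + 6*d*l + 3*d + 18*l)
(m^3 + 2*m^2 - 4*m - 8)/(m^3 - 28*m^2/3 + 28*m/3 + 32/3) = 3*(m^2 + 4*m + 4)/(3*m^2 - 22*m - 16)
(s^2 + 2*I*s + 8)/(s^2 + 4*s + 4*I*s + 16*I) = (s - 2*I)/(s + 4)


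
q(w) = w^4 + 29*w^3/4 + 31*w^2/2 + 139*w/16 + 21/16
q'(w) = 4*w^3 + 87*w^2/4 + 31*w + 139/16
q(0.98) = 32.46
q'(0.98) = 63.72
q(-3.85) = 3.59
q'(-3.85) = -16.54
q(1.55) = 84.79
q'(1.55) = 123.89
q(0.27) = 4.94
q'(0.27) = 18.72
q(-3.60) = 0.62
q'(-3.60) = -7.66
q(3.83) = 884.45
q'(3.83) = 671.19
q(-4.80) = 45.78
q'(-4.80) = -81.36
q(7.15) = 6119.40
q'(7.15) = 2804.36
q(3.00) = 443.62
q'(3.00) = 405.44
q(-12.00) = 10337.06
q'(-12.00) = -4143.31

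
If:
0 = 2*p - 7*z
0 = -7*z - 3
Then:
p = -3/2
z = -3/7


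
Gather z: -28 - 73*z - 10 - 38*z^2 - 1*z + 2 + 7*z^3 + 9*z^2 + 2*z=7*z^3 - 29*z^2 - 72*z - 36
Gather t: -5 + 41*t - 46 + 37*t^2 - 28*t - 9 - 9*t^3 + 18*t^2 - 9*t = -9*t^3 + 55*t^2 + 4*t - 60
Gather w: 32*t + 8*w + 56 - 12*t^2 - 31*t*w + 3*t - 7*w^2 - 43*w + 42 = -12*t^2 + 35*t - 7*w^2 + w*(-31*t - 35) + 98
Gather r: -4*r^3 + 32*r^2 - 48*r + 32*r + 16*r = -4*r^3 + 32*r^2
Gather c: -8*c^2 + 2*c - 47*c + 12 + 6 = -8*c^2 - 45*c + 18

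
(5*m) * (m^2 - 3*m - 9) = 5*m^3 - 15*m^2 - 45*m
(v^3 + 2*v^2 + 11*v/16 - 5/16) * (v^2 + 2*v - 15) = v^5 + 4*v^4 - 165*v^3/16 - 463*v^2/16 - 175*v/16 + 75/16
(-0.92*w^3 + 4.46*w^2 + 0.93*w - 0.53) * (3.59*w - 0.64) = -3.3028*w^4 + 16.6002*w^3 + 0.4843*w^2 - 2.4979*w + 0.3392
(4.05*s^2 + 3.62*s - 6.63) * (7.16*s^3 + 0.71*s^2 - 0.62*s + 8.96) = 28.998*s^5 + 28.7947*s^4 - 47.4116*s^3 + 29.3363*s^2 + 36.5458*s - 59.4048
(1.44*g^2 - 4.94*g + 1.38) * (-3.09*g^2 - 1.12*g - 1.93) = -4.4496*g^4 + 13.6518*g^3 - 1.5106*g^2 + 7.9886*g - 2.6634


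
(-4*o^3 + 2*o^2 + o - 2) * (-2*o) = 8*o^4 - 4*o^3 - 2*o^2 + 4*o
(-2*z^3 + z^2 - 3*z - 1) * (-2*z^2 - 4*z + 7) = 4*z^5 + 6*z^4 - 12*z^3 + 21*z^2 - 17*z - 7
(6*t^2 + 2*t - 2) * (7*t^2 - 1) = 42*t^4 + 14*t^3 - 20*t^2 - 2*t + 2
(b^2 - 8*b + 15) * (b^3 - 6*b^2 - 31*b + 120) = b^5 - 14*b^4 + 32*b^3 + 278*b^2 - 1425*b + 1800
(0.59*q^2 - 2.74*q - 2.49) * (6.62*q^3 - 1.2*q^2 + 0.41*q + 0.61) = 3.9058*q^5 - 18.8468*q^4 - 12.9539*q^3 + 2.2245*q^2 - 2.6923*q - 1.5189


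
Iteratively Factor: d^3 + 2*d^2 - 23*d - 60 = (d - 5)*(d^2 + 7*d + 12) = (d - 5)*(d + 4)*(d + 3)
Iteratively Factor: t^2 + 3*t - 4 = (t - 1)*(t + 4)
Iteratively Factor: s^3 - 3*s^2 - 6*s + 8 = (s - 4)*(s^2 + s - 2) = (s - 4)*(s - 1)*(s + 2)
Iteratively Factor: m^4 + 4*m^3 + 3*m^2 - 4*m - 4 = (m - 1)*(m^3 + 5*m^2 + 8*m + 4) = (m - 1)*(m + 1)*(m^2 + 4*m + 4) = (m - 1)*(m + 1)*(m + 2)*(m + 2)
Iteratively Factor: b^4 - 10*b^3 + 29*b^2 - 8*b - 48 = (b - 4)*(b^3 - 6*b^2 + 5*b + 12) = (b - 4)*(b - 3)*(b^2 - 3*b - 4) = (b - 4)*(b - 3)*(b + 1)*(b - 4)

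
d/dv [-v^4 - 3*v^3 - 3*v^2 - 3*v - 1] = -4*v^3 - 9*v^2 - 6*v - 3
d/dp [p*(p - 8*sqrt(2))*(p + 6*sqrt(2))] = 3*p^2 - 4*sqrt(2)*p - 96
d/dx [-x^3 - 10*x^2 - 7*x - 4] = -3*x^2 - 20*x - 7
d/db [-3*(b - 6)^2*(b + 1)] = 3*(4 - 3*b)*(b - 6)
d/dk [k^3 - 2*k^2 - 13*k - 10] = 3*k^2 - 4*k - 13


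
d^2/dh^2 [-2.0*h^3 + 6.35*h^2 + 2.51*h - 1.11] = 12.7 - 12.0*h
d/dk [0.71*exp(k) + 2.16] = 0.71*exp(k)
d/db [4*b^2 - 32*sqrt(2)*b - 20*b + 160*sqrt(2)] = 8*b - 32*sqrt(2) - 20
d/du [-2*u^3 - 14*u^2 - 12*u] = -6*u^2 - 28*u - 12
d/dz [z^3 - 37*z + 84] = 3*z^2 - 37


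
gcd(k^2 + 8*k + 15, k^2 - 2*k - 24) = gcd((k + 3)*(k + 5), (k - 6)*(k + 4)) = 1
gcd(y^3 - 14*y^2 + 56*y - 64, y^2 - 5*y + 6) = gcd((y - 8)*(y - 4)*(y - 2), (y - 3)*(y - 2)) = y - 2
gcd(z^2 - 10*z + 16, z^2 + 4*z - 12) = z - 2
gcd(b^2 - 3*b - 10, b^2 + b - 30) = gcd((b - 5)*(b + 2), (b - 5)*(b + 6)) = b - 5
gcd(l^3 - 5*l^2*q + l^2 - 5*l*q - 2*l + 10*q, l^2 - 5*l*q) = -l + 5*q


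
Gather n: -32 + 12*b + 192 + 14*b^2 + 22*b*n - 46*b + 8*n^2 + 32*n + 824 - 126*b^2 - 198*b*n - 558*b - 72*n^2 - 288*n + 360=-112*b^2 - 592*b - 64*n^2 + n*(-176*b - 256) + 1344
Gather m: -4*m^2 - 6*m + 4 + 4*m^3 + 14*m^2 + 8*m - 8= 4*m^3 + 10*m^2 + 2*m - 4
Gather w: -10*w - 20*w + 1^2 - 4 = -30*w - 3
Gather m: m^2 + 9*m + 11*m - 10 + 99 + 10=m^2 + 20*m + 99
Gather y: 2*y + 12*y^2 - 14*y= 12*y^2 - 12*y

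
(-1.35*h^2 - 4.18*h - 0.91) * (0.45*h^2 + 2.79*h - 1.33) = -0.6075*h^4 - 5.6475*h^3 - 10.2762*h^2 + 3.0205*h + 1.2103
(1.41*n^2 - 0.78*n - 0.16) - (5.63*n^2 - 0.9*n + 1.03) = -4.22*n^2 + 0.12*n - 1.19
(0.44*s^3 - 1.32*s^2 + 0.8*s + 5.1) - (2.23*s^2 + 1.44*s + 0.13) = 0.44*s^3 - 3.55*s^2 - 0.64*s + 4.97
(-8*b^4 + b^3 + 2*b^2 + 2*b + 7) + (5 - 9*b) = -8*b^4 + b^3 + 2*b^2 - 7*b + 12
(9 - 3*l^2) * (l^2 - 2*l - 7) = -3*l^4 + 6*l^3 + 30*l^2 - 18*l - 63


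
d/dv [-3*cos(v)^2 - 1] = 3*sin(2*v)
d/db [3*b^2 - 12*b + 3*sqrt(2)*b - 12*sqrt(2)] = 6*b - 12 + 3*sqrt(2)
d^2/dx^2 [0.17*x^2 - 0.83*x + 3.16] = 0.340000000000000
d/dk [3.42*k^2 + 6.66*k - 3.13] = 6.84*k + 6.66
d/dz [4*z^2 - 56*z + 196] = 8*z - 56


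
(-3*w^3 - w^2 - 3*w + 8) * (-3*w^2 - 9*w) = 9*w^5 + 30*w^4 + 18*w^3 + 3*w^2 - 72*w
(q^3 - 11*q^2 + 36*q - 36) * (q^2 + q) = q^5 - 10*q^4 + 25*q^3 - 36*q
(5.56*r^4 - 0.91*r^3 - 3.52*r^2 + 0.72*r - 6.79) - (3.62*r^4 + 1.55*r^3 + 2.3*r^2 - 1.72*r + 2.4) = 1.94*r^4 - 2.46*r^3 - 5.82*r^2 + 2.44*r - 9.19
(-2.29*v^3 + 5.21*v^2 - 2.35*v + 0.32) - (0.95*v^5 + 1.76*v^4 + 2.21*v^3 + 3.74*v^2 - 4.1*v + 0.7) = -0.95*v^5 - 1.76*v^4 - 4.5*v^3 + 1.47*v^2 + 1.75*v - 0.38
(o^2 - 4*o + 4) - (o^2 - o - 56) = 60 - 3*o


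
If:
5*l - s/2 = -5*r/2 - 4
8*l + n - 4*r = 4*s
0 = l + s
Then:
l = -s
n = 104*s/5 - 32/5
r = 11*s/5 - 8/5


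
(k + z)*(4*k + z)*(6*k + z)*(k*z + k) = 24*k^4*z + 24*k^4 + 34*k^3*z^2 + 34*k^3*z + 11*k^2*z^3 + 11*k^2*z^2 + k*z^4 + k*z^3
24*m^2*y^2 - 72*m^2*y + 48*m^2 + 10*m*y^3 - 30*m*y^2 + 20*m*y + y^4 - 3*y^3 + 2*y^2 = (4*m + y)*(6*m + y)*(y - 2)*(y - 1)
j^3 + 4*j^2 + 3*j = j*(j + 1)*(j + 3)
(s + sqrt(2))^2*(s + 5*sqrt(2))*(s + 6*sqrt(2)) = s^4 + 13*sqrt(2)*s^3 + 106*s^2 + 142*sqrt(2)*s + 120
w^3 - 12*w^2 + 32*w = w*(w - 8)*(w - 4)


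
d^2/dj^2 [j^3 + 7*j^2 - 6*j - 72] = 6*j + 14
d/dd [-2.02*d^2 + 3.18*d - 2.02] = 3.18 - 4.04*d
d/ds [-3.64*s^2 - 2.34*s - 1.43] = -7.28*s - 2.34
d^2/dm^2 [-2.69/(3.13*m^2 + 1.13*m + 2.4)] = (52.707322*m^2 + 19.028522*m - 2.69*(6.26*m + 1.13)*(12.52*m + 2.26) + 40.41456)/(3.13*m^2 + 1.13*m + 2.4)^3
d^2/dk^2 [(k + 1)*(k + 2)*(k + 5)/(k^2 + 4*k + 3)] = -4/(k^3 + 9*k^2 + 27*k + 27)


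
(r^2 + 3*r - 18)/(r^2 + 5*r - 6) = (r - 3)/(r - 1)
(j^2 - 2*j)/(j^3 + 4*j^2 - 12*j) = 1/(j + 6)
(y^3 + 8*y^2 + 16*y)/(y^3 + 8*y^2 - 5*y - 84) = y*(y + 4)/(y^2 + 4*y - 21)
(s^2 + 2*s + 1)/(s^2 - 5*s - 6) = (s + 1)/(s - 6)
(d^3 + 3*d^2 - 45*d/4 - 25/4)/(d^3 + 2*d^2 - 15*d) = (d^2 - 2*d - 5/4)/(d*(d - 3))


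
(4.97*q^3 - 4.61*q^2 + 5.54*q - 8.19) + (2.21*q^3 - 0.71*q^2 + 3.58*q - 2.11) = 7.18*q^3 - 5.32*q^2 + 9.12*q - 10.3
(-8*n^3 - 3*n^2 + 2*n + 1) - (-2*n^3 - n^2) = -6*n^3 - 2*n^2 + 2*n + 1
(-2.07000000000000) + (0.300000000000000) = -1.77000000000000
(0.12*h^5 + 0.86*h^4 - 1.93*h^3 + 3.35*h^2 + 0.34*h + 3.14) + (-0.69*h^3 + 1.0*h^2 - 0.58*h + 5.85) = 0.12*h^5 + 0.86*h^4 - 2.62*h^3 + 4.35*h^2 - 0.24*h + 8.99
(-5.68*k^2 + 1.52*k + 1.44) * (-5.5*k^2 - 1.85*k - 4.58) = 31.24*k^4 + 2.148*k^3 + 15.2824*k^2 - 9.6256*k - 6.5952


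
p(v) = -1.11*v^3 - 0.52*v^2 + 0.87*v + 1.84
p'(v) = -3.33*v^2 - 1.04*v + 0.87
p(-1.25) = 2.11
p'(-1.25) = -3.03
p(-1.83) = 5.31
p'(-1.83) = -8.38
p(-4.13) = 67.57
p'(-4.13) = -51.63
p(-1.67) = 4.11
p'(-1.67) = -6.68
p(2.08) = -8.59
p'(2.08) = -15.70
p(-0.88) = 1.43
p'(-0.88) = -0.79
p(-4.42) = 83.69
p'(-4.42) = -59.59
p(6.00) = -251.42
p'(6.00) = -125.25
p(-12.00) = 1834.60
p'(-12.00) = -466.17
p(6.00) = -251.42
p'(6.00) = -125.25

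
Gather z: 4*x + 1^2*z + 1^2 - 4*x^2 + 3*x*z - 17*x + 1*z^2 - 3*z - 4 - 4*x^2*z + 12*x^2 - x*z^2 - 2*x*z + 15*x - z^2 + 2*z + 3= 8*x^2 - x*z^2 + 2*x + z*(-4*x^2 + x)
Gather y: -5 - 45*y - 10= -45*y - 15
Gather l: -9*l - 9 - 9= -9*l - 18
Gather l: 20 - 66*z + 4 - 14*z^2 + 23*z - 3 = -14*z^2 - 43*z + 21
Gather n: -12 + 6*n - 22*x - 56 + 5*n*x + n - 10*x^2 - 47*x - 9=n*(5*x + 7) - 10*x^2 - 69*x - 77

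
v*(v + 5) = v^2 + 5*v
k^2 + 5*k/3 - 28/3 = (k - 7/3)*(k + 4)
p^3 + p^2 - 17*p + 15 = (p - 3)*(p - 1)*(p + 5)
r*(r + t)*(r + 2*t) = r^3 + 3*r^2*t + 2*r*t^2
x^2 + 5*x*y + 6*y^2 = (x + 2*y)*(x + 3*y)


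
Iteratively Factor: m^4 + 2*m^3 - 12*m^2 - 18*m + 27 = (m + 3)*(m^3 - m^2 - 9*m + 9) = (m + 3)^2*(m^2 - 4*m + 3) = (m - 3)*(m + 3)^2*(m - 1)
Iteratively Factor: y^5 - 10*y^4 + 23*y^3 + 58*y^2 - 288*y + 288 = (y - 4)*(y^4 - 6*y^3 - y^2 + 54*y - 72) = (y - 4)^2*(y^3 - 2*y^2 - 9*y + 18) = (y - 4)^2*(y + 3)*(y^2 - 5*y + 6) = (y - 4)^2*(y - 3)*(y + 3)*(y - 2)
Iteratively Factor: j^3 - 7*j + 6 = (j - 2)*(j^2 + 2*j - 3) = (j - 2)*(j - 1)*(j + 3)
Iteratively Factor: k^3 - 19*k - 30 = (k - 5)*(k^2 + 5*k + 6) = (k - 5)*(k + 3)*(k + 2)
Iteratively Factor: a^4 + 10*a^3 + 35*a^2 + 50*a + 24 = (a + 3)*(a^3 + 7*a^2 + 14*a + 8) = (a + 1)*(a + 3)*(a^2 + 6*a + 8) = (a + 1)*(a + 3)*(a + 4)*(a + 2)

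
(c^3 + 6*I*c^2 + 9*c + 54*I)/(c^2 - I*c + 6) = (c^2 + 9*I*c - 18)/(c + 2*I)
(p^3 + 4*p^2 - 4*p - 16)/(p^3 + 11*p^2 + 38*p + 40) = (p - 2)/(p + 5)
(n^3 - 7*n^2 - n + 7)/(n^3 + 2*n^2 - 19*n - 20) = (n^2 - 8*n + 7)/(n^2 + n - 20)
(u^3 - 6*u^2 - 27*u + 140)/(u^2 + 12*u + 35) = (u^2 - 11*u + 28)/(u + 7)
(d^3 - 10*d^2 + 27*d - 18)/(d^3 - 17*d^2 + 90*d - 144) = (d - 1)/(d - 8)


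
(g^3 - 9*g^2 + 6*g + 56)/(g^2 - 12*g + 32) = (g^2 - 5*g - 14)/(g - 8)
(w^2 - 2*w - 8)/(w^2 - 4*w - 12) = (w - 4)/(w - 6)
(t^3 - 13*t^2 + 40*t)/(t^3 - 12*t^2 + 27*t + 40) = t/(t + 1)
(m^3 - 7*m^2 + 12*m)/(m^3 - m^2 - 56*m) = (-m^2 + 7*m - 12)/(-m^2 + m + 56)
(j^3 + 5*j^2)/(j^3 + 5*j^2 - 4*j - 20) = j^2/(j^2 - 4)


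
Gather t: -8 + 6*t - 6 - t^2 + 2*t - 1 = -t^2 + 8*t - 15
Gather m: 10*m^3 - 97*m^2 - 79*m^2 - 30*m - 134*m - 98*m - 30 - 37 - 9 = 10*m^3 - 176*m^2 - 262*m - 76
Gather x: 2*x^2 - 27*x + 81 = 2*x^2 - 27*x + 81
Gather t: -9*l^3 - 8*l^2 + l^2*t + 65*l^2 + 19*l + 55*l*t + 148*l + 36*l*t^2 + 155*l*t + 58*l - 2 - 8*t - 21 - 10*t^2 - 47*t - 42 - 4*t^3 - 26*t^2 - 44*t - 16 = -9*l^3 + 57*l^2 + 225*l - 4*t^3 + t^2*(36*l - 36) + t*(l^2 + 210*l - 99) - 81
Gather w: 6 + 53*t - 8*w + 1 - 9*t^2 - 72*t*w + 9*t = -9*t^2 + 62*t + w*(-72*t - 8) + 7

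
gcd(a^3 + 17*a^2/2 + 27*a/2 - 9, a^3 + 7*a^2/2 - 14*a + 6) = a^2 + 11*a/2 - 3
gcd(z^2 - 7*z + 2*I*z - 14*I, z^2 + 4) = z + 2*I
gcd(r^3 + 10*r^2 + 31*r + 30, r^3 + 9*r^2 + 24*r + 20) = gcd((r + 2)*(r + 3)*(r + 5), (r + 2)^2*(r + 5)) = r^2 + 7*r + 10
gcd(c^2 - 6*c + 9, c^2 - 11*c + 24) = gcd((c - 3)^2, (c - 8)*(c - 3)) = c - 3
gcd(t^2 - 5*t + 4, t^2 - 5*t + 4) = t^2 - 5*t + 4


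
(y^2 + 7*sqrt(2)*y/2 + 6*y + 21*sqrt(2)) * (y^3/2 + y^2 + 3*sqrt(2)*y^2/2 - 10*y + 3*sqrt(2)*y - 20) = y^5/2 + 4*y^4 + 13*sqrt(2)*y^4/4 + 13*y^3/2 + 26*sqrt(2)*y^3 + 4*y^2 + 4*sqrt(2)*y^2 - 280*sqrt(2)*y + 6*y - 420*sqrt(2)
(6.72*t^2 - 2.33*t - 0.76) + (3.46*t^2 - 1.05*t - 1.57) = 10.18*t^2 - 3.38*t - 2.33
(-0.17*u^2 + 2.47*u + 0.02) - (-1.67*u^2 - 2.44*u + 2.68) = 1.5*u^2 + 4.91*u - 2.66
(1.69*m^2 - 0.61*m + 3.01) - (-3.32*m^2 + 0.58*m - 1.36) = 5.01*m^2 - 1.19*m + 4.37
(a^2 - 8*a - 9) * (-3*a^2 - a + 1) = -3*a^4 + 23*a^3 + 36*a^2 + a - 9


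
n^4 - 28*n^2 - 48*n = n*(n - 6)*(n + 2)*(n + 4)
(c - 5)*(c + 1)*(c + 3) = c^3 - c^2 - 17*c - 15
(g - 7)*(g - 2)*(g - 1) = g^3 - 10*g^2 + 23*g - 14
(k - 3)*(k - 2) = k^2 - 5*k + 6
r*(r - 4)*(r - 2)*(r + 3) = r^4 - 3*r^3 - 10*r^2 + 24*r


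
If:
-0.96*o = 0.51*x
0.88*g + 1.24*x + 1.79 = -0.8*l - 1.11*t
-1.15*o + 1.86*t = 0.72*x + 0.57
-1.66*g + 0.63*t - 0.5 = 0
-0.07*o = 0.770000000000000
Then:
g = 0.28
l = -36.74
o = -11.00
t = 1.52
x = 20.71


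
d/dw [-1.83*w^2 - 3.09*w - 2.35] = -3.66*w - 3.09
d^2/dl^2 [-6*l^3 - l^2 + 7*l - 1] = -36*l - 2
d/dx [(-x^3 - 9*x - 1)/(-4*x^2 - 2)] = (2*x^4 - 15*x^2 - 4*x + 9)/(2*(4*x^4 + 4*x^2 + 1))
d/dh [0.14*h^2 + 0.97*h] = 0.28*h + 0.97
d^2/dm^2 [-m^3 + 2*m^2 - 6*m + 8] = 4 - 6*m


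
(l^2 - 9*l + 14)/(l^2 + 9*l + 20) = (l^2 - 9*l + 14)/(l^2 + 9*l + 20)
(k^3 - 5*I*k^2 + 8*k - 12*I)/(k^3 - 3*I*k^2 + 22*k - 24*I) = (k + 2*I)/(k + 4*I)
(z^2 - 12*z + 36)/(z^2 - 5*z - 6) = (z - 6)/(z + 1)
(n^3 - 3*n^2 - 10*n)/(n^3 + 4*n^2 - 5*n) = (n^2 - 3*n - 10)/(n^2 + 4*n - 5)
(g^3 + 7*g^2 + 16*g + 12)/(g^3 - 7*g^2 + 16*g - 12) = (g^3 + 7*g^2 + 16*g + 12)/(g^3 - 7*g^2 + 16*g - 12)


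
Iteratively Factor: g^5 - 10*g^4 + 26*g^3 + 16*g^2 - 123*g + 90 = (g + 2)*(g^4 - 12*g^3 + 50*g^2 - 84*g + 45) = (g - 1)*(g + 2)*(g^3 - 11*g^2 + 39*g - 45) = (g - 3)*(g - 1)*(g + 2)*(g^2 - 8*g + 15) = (g - 3)^2*(g - 1)*(g + 2)*(g - 5)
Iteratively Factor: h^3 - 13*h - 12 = (h + 3)*(h^2 - 3*h - 4) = (h - 4)*(h + 3)*(h + 1)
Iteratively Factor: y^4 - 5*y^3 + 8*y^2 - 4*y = (y - 2)*(y^3 - 3*y^2 + 2*y) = (y - 2)^2*(y^2 - y) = y*(y - 2)^2*(y - 1)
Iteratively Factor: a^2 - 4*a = (a)*(a - 4)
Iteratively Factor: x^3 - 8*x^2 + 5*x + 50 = (x - 5)*(x^2 - 3*x - 10) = (x - 5)^2*(x + 2)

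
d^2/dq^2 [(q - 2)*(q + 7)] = 2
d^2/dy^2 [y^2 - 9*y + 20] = 2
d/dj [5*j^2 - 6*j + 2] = 10*j - 6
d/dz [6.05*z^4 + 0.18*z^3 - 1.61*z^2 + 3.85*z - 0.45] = 24.2*z^3 + 0.54*z^2 - 3.22*z + 3.85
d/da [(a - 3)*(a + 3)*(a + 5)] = 3*a^2 + 10*a - 9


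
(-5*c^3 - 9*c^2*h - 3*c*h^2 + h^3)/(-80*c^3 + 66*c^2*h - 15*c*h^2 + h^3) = (c^2 + 2*c*h + h^2)/(16*c^2 - 10*c*h + h^2)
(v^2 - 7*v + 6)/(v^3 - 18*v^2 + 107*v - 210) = (v - 1)/(v^2 - 12*v + 35)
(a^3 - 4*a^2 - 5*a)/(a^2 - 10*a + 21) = a*(a^2 - 4*a - 5)/(a^2 - 10*a + 21)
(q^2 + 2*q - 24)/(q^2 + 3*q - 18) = (q - 4)/(q - 3)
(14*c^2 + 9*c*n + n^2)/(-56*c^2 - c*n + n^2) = (-2*c - n)/(8*c - n)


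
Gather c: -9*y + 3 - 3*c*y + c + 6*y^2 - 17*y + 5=c*(1 - 3*y) + 6*y^2 - 26*y + 8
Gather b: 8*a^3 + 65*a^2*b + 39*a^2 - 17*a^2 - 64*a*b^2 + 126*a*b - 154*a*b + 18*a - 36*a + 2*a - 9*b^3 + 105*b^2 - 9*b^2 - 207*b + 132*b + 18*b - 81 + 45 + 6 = 8*a^3 + 22*a^2 - 16*a - 9*b^3 + b^2*(96 - 64*a) + b*(65*a^2 - 28*a - 57) - 30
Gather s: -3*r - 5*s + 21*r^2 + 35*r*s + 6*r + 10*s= 21*r^2 + 3*r + s*(35*r + 5)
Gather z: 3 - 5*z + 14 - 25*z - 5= 12 - 30*z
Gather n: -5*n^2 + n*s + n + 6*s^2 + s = -5*n^2 + n*(s + 1) + 6*s^2 + s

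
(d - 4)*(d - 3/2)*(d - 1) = d^3 - 13*d^2/2 + 23*d/2 - 6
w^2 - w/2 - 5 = (w - 5/2)*(w + 2)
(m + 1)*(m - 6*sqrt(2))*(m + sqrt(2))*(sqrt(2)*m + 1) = sqrt(2)*m^4 - 9*m^3 + sqrt(2)*m^3 - 17*sqrt(2)*m^2 - 9*m^2 - 17*sqrt(2)*m - 12*m - 12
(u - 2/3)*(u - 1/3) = u^2 - u + 2/9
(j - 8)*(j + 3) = j^2 - 5*j - 24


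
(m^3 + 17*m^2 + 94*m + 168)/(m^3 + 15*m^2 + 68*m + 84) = (m + 4)/(m + 2)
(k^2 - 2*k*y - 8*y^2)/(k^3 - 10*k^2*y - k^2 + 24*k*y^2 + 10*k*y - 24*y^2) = (-k - 2*y)/(-k^2 + 6*k*y + k - 6*y)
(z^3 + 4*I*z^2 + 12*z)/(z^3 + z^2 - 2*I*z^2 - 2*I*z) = (z + 6*I)/(z + 1)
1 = 1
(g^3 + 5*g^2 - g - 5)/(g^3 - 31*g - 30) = (g - 1)/(g - 6)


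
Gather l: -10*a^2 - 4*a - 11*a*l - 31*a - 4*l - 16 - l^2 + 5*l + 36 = -10*a^2 - 35*a - l^2 + l*(1 - 11*a) + 20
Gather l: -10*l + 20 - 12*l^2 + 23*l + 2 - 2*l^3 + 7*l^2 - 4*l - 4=-2*l^3 - 5*l^2 + 9*l + 18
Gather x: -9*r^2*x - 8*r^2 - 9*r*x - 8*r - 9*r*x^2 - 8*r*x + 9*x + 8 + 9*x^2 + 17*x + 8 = -8*r^2 - 8*r + x^2*(9 - 9*r) + x*(-9*r^2 - 17*r + 26) + 16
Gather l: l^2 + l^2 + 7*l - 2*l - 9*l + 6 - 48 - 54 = 2*l^2 - 4*l - 96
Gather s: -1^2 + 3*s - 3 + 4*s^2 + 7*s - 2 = 4*s^2 + 10*s - 6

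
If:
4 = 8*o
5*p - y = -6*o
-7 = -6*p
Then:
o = 1/2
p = 7/6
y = 53/6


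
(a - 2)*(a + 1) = a^2 - a - 2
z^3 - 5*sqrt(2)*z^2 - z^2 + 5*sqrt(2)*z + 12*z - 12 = (z - 1)*(z - 3*sqrt(2))*(z - 2*sqrt(2))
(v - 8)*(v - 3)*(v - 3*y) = v^3 - 3*v^2*y - 11*v^2 + 33*v*y + 24*v - 72*y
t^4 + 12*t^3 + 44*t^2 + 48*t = t*(t + 2)*(t + 4)*(t + 6)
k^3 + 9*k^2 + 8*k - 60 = (k - 2)*(k + 5)*(k + 6)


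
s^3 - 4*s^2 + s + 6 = (s - 3)*(s - 2)*(s + 1)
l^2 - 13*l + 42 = (l - 7)*(l - 6)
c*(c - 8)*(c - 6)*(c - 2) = c^4 - 16*c^3 + 76*c^2 - 96*c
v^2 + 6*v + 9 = (v + 3)^2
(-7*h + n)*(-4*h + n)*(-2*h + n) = -56*h^3 + 50*h^2*n - 13*h*n^2 + n^3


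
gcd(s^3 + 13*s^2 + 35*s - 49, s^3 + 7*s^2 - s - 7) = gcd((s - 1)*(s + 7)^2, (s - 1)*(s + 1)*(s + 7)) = s^2 + 6*s - 7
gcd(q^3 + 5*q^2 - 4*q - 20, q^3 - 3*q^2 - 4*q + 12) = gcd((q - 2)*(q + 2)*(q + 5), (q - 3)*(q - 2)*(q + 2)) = q^2 - 4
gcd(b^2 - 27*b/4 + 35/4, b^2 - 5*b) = b - 5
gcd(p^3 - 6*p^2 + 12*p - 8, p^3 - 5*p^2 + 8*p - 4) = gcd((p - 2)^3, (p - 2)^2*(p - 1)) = p^2 - 4*p + 4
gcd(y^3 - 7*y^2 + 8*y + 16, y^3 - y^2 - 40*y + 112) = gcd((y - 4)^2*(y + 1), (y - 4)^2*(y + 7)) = y^2 - 8*y + 16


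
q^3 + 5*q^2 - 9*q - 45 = (q - 3)*(q + 3)*(q + 5)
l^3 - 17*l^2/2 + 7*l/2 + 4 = (l - 8)*(l - 1)*(l + 1/2)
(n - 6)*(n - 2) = n^2 - 8*n + 12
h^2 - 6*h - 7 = (h - 7)*(h + 1)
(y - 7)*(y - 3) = y^2 - 10*y + 21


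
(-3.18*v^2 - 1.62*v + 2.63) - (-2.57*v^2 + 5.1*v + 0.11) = -0.61*v^2 - 6.72*v + 2.52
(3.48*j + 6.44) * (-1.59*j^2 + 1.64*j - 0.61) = -5.5332*j^3 - 4.5324*j^2 + 8.4388*j - 3.9284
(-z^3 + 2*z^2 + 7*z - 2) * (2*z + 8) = -2*z^4 - 4*z^3 + 30*z^2 + 52*z - 16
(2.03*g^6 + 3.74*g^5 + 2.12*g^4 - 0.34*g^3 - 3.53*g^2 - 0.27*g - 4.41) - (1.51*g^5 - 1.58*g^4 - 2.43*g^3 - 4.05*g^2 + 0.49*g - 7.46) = 2.03*g^6 + 2.23*g^5 + 3.7*g^4 + 2.09*g^3 + 0.52*g^2 - 0.76*g + 3.05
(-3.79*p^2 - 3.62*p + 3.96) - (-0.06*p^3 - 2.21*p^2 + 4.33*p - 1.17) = 0.06*p^3 - 1.58*p^2 - 7.95*p + 5.13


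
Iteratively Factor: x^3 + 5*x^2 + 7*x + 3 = (x + 1)*(x^2 + 4*x + 3) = (x + 1)^2*(x + 3)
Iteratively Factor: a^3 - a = (a + 1)*(a^2 - a) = (a - 1)*(a + 1)*(a)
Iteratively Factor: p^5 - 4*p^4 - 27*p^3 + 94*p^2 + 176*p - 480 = (p - 5)*(p^4 + p^3 - 22*p^2 - 16*p + 96) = (p - 5)*(p + 3)*(p^3 - 2*p^2 - 16*p + 32) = (p - 5)*(p + 3)*(p + 4)*(p^2 - 6*p + 8) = (p - 5)*(p - 2)*(p + 3)*(p + 4)*(p - 4)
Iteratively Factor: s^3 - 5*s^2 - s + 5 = (s - 1)*(s^2 - 4*s - 5) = (s - 1)*(s + 1)*(s - 5)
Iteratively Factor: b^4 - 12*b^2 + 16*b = (b - 2)*(b^3 + 2*b^2 - 8*b) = (b - 2)*(b + 4)*(b^2 - 2*b) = b*(b - 2)*(b + 4)*(b - 2)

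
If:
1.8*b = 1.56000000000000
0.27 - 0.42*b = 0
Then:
No Solution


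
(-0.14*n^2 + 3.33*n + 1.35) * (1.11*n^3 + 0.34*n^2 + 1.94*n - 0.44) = -0.1554*n^5 + 3.6487*n^4 + 2.3591*n^3 + 6.9808*n^2 + 1.1538*n - 0.594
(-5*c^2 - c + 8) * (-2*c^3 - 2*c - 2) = 10*c^5 + 2*c^4 - 6*c^3 + 12*c^2 - 14*c - 16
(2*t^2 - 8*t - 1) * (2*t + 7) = 4*t^3 - 2*t^2 - 58*t - 7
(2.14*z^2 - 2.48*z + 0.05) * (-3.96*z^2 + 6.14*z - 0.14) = -8.4744*z^4 + 22.9604*z^3 - 15.7248*z^2 + 0.6542*z - 0.007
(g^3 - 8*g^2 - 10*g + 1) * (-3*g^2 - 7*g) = -3*g^5 + 17*g^4 + 86*g^3 + 67*g^2 - 7*g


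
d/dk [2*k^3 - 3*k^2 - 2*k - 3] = 6*k^2 - 6*k - 2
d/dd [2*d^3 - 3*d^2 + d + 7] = 6*d^2 - 6*d + 1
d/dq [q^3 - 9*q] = 3*q^2 - 9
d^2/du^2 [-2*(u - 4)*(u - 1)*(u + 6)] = -12*u - 4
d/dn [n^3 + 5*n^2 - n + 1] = 3*n^2 + 10*n - 1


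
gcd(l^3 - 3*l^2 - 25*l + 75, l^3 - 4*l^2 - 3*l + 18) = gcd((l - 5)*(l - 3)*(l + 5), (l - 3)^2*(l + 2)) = l - 3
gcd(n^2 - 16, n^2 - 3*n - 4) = n - 4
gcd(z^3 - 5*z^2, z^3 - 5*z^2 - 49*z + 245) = z - 5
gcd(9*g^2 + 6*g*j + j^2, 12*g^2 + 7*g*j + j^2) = 3*g + j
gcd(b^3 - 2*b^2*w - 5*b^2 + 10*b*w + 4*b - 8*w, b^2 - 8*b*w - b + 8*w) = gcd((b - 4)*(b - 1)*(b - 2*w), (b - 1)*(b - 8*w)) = b - 1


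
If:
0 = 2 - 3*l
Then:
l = 2/3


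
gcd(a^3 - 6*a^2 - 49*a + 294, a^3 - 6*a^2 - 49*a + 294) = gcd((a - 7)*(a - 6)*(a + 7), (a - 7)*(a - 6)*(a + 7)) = a^3 - 6*a^2 - 49*a + 294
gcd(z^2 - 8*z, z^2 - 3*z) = z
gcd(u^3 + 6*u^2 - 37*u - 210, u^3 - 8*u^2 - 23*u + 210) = u^2 - u - 30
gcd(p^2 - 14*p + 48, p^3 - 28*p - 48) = p - 6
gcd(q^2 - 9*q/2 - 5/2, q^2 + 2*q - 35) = q - 5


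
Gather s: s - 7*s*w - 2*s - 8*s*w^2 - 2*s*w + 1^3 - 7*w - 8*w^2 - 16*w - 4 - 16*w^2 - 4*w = s*(-8*w^2 - 9*w - 1) - 24*w^2 - 27*w - 3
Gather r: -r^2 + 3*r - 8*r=-r^2 - 5*r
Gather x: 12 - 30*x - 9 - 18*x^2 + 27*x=-18*x^2 - 3*x + 3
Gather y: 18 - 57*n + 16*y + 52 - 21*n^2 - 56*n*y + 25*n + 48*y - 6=-21*n^2 - 32*n + y*(64 - 56*n) + 64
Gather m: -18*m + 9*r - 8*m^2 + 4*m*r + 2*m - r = -8*m^2 + m*(4*r - 16) + 8*r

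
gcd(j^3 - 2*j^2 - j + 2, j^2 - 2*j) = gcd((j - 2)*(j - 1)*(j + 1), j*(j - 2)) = j - 2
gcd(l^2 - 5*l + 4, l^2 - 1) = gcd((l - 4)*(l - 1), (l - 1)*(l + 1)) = l - 1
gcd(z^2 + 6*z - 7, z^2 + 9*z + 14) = z + 7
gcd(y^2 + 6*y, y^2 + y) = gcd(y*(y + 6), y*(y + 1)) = y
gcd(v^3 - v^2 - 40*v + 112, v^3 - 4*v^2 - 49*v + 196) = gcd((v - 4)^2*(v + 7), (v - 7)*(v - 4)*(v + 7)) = v^2 + 3*v - 28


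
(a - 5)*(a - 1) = a^2 - 6*a + 5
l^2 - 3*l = l*(l - 3)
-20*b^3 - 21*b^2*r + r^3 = (-5*b + r)*(b + r)*(4*b + r)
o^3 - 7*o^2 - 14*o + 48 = (o - 8)*(o - 2)*(o + 3)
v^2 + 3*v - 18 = (v - 3)*(v + 6)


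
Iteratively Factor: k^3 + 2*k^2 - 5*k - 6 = (k - 2)*(k^2 + 4*k + 3) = (k - 2)*(k + 3)*(k + 1)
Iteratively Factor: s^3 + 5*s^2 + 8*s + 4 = (s + 1)*(s^2 + 4*s + 4) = (s + 1)*(s + 2)*(s + 2)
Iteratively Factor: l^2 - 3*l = (l)*(l - 3)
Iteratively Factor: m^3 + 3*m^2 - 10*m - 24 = (m - 3)*(m^2 + 6*m + 8) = (m - 3)*(m + 4)*(m + 2)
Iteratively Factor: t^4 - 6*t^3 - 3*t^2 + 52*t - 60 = (t + 3)*(t^3 - 9*t^2 + 24*t - 20) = (t - 5)*(t + 3)*(t^2 - 4*t + 4) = (t - 5)*(t - 2)*(t + 3)*(t - 2)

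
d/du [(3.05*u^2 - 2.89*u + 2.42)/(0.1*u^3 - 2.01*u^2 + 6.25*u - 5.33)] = (-0.305*u^4 + 0.578000000000001*u^3 + 12.5276*u^2 - 22.7846*u + 0.278700000000001)/(0.01*u^6 - 0.402*u^5 + 5.2901*u^4 - 26.191*u^3 + 60.4891*u^2 - 66.625*u + 28.4089)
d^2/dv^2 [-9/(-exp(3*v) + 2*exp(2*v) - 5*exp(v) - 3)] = 9*((-9*exp(2*v) + 8*exp(v) - 5)*(exp(3*v) - 2*exp(2*v) + 5*exp(v) + 3) + 2*(3*exp(2*v) - 4*exp(v) + 5)^2*exp(v))*exp(v)/(exp(3*v) - 2*exp(2*v) + 5*exp(v) + 3)^3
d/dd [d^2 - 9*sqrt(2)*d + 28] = 2*d - 9*sqrt(2)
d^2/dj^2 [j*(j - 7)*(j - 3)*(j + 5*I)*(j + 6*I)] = 20*j^3 + j^2*(-120 + 132*I) + j*(-54 - 660*I) + 600 + 462*I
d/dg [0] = 0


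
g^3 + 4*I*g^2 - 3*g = g*(g + I)*(g + 3*I)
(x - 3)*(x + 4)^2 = x^3 + 5*x^2 - 8*x - 48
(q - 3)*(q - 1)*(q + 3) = q^3 - q^2 - 9*q + 9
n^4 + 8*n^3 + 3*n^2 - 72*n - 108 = (n - 3)*(n + 2)*(n + 3)*(n + 6)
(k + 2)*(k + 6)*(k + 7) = k^3 + 15*k^2 + 68*k + 84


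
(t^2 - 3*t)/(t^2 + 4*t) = (t - 3)/(t + 4)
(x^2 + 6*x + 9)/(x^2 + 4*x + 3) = (x + 3)/(x + 1)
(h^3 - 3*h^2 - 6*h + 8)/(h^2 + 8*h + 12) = (h^2 - 5*h + 4)/(h + 6)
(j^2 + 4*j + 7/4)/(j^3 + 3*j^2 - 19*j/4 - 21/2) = (2*j + 1)/(2*j^2 - j - 6)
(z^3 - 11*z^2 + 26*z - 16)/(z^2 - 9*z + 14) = (z^2 - 9*z + 8)/(z - 7)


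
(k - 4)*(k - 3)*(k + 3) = k^3 - 4*k^2 - 9*k + 36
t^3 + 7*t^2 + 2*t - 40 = (t - 2)*(t + 4)*(t + 5)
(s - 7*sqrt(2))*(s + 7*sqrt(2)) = s^2 - 98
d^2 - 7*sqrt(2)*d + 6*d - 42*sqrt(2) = (d + 6)*(d - 7*sqrt(2))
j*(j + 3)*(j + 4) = j^3 + 7*j^2 + 12*j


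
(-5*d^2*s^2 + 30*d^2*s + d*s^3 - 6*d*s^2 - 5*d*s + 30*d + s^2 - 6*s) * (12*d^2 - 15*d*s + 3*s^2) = -60*d^4*s^2 + 360*d^4*s + 87*d^3*s^3 - 522*d^3*s^2 - 60*d^3*s + 360*d^3 - 30*d^2*s^4 + 180*d^2*s^3 + 87*d^2*s^2 - 522*d^2*s + 3*d*s^5 - 18*d*s^4 - 30*d*s^3 + 180*d*s^2 + 3*s^4 - 18*s^3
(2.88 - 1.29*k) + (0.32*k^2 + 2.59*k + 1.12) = 0.32*k^2 + 1.3*k + 4.0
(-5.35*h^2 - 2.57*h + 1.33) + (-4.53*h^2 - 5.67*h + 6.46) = -9.88*h^2 - 8.24*h + 7.79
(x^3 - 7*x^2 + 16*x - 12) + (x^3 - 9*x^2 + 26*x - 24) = 2*x^3 - 16*x^2 + 42*x - 36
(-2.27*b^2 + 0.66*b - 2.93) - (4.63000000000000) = -2.27*b^2 + 0.66*b - 7.56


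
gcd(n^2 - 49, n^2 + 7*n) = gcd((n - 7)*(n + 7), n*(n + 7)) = n + 7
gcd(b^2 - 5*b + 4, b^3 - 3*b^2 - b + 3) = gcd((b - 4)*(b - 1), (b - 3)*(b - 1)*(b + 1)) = b - 1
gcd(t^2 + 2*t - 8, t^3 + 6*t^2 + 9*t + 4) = t + 4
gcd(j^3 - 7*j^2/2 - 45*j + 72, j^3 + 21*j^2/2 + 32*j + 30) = j + 6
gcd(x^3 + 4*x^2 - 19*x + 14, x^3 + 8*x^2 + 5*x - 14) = x^2 + 6*x - 7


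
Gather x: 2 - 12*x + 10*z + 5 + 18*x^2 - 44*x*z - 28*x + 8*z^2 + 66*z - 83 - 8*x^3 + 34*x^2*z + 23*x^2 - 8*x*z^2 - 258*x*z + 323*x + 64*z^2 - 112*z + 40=-8*x^3 + x^2*(34*z + 41) + x*(-8*z^2 - 302*z + 283) + 72*z^2 - 36*z - 36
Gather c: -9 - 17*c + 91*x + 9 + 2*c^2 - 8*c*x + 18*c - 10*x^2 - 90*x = 2*c^2 + c*(1 - 8*x) - 10*x^2 + x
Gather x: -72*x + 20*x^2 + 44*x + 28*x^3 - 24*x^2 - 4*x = 28*x^3 - 4*x^2 - 32*x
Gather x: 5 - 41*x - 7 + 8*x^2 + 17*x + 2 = 8*x^2 - 24*x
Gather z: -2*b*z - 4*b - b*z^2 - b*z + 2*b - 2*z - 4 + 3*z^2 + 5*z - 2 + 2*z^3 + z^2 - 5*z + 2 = -2*b + 2*z^3 + z^2*(4 - b) + z*(-3*b - 2) - 4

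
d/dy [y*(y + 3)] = 2*y + 3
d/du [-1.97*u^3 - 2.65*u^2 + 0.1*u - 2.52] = -5.91*u^2 - 5.3*u + 0.1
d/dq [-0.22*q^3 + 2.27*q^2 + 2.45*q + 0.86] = -0.66*q^2 + 4.54*q + 2.45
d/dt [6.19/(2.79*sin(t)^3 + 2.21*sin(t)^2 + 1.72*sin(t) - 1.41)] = (-27.3598*sin(t) + 25.90515*cos(2*t) - 36.55195)*cos(t)/(2.79*sin(t)^3 + 2.21*sin(t)^2 + 1.72*sin(t) - 1.41)^2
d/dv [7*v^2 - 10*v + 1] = 14*v - 10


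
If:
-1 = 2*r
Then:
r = -1/2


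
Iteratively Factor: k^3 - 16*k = (k + 4)*(k^2 - 4*k) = k*(k + 4)*(k - 4)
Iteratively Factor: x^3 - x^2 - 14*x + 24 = (x - 2)*(x^2 + x - 12) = (x - 2)*(x + 4)*(x - 3)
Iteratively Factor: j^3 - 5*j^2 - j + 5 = (j - 5)*(j^2 - 1) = (j - 5)*(j - 1)*(j + 1)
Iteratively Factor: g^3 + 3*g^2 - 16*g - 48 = (g + 3)*(g^2 - 16) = (g + 3)*(g + 4)*(g - 4)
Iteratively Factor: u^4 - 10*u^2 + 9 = (u + 3)*(u^3 - 3*u^2 - u + 3) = (u - 3)*(u + 3)*(u^2 - 1) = (u - 3)*(u + 1)*(u + 3)*(u - 1)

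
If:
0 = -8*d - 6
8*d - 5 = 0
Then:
No Solution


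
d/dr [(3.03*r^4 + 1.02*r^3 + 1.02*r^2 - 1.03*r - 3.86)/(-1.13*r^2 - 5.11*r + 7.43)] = (-6.8478*r^5 - 47.6025*r^4 + 79.6272*r^3 + 16.3597*r^2 + 6.4336*r - 27.3775)/(1.2769*r^4 + 11.5486*r^3 + 9.3203*r^2 - 75.9346*r + 55.2049)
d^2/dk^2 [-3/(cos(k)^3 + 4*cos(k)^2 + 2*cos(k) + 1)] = -(3*(11*cos(k) + 32*cos(2*k) + 9*cos(3*k))*(cos(k)^3 + 4*cos(k)^2 + 2*cos(k) + 1)/4 + 6*(3*cos(k)^2 + 8*cos(k) + 2)^2*sin(k)^2)/(cos(k)^3 + 4*cos(k)^2 + 2*cos(k) + 1)^3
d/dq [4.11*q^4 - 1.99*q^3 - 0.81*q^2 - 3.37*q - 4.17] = 16.44*q^3 - 5.97*q^2 - 1.62*q - 3.37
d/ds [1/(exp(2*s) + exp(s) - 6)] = (-2*exp(s) - 1)*exp(s)/(exp(2*s) + exp(s) - 6)^2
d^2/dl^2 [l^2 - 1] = 2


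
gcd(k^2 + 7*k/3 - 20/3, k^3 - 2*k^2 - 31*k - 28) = k + 4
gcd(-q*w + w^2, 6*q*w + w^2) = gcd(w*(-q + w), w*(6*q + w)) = w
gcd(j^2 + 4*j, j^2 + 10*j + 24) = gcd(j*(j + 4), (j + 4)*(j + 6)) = j + 4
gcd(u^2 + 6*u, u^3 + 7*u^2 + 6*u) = u^2 + 6*u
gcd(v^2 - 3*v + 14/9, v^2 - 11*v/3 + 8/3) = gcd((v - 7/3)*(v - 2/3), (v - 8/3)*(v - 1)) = 1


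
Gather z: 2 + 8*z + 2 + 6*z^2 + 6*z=6*z^2 + 14*z + 4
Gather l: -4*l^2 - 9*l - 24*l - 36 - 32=-4*l^2 - 33*l - 68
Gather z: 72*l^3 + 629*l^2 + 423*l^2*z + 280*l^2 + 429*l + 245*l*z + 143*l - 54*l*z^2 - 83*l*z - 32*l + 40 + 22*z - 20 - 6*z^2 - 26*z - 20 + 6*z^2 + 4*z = 72*l^3 + 909*l^2 - 54*l*z^2 + 540*l + z*(423*l^2 + 162*l)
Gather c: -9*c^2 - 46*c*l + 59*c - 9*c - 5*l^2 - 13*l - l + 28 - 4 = -9*c^2 + c*(50 - 46*l) - 5*l^2 - 14*l + 24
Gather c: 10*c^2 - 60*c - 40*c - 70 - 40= 10*c^2 - 100*c - 110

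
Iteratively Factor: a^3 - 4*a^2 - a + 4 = (a - 1)*(a^2 - 3*a - 4) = (a - 4)*(a - 1)*(a + 1)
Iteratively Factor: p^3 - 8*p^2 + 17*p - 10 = (p - 5)*(p^2 - 3*p + 2) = (p - 5)*(p - 1)*(p - 2)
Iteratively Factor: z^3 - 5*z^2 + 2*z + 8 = (z - 4)*(z^2 - z - 2) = (z - 4)*(z - 2)*(z + 1)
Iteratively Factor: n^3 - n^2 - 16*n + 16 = (n + 4)*(n^2 - 5*n + 4) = (n - 1)*(n + 4)*(n - 4)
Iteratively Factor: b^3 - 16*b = (b - 4)*(b^2 + 4*b) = (b - 4)*(b + 4)*(b)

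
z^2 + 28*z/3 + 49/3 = (z + 7/3)*(z + 7)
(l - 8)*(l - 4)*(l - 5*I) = l^3 - 12*l^2 - 5*I*l^2 + 32*l + 60*I*l - 160*I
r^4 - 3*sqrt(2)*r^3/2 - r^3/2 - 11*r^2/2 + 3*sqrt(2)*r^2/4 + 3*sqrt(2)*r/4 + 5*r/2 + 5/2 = (r - 1)*(r + 1/2)*(r - 5*sqrt(2)/2)*(r + sqrt(2))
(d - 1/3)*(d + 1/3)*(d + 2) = d^3 + 2*d^2 - d/9 - 2/9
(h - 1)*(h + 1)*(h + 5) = h^3 + 5*h^2 - h - 5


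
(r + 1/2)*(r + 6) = r^2 + 13*r/2 + 3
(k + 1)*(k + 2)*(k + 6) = k^3 + 9*k^2 + 20*k + 12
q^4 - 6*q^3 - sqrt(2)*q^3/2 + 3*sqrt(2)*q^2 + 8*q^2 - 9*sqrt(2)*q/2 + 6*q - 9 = (q - 3)^2*(q - sqrt(2))*(q + sqrt(2)/2)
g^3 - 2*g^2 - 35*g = g*(g - 7)*(g + 5)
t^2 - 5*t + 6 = (t - 3)*(t - 2)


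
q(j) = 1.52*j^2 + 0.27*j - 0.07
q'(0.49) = 1.76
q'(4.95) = 15.32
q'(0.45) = 1.64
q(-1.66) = 3.67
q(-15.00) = 337.88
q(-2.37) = 7.83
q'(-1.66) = -4.78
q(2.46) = 9.79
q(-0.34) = 0.01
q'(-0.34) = -0.76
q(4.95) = 38.51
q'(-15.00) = -45.33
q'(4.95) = 15.32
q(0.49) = 0.43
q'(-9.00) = -27.09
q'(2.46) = 7.75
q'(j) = 3.04*j + 0.27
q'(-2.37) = -6.93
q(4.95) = 38.51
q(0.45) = 0.36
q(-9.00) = 120.62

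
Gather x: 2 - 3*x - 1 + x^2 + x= x^2 - 2*x + 1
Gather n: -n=-n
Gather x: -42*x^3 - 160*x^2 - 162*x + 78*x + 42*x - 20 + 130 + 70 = -42*x^3 - 160*x^2 - 42*x + 180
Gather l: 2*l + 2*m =2*l + 2*m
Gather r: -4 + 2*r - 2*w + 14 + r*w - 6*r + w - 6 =r*(w - 4) - w + 4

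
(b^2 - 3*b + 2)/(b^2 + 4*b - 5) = (b - 2)/(b + 5)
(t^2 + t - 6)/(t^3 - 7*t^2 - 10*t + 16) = (t^2 + t - 6)/(t^3 - 7*t^2 - 10*t + 16)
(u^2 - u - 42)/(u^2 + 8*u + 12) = (u - 7)/(u + 2)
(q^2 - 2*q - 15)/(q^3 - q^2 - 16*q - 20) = (q + 3)/(q^2 + 4*q + 4)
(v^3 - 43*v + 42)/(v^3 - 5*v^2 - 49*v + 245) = (v^2 - 7*v + 6)/(v^2 - 12*v + 35)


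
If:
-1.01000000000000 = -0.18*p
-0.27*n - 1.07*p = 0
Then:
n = -22.24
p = 5.61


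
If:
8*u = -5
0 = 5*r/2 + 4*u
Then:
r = 1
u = -5/8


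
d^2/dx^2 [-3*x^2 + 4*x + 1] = -6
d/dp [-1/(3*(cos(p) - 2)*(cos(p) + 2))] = -sin(2*p)/(3*(cos(p) - 2)^2*(cos(p) + 2)^2)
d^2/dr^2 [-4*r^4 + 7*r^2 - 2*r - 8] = 14 - 48*r^2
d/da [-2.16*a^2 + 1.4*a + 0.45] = 1.4 - 4.32*a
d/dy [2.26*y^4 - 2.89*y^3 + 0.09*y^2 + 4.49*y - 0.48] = 9.04*y^3 - 8.67*y^2 + 0.18*y + 4.49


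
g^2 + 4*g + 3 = (g + 1)*(g + 3)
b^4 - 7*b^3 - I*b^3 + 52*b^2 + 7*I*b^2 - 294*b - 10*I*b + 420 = (b - 5)*(b - 2)*(b - 7*I)*(b + 6*I)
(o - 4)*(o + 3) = o^2 - o - 12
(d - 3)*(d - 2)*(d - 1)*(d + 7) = d^4 + d^3 - 31*d^2 + 71*d - 42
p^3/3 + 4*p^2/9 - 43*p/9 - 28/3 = (p/3 + 1)*(p - 4)*(p + 7/3)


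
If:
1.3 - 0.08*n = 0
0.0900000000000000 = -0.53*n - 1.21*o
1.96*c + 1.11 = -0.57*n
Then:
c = -5.29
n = 16.25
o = -7.19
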